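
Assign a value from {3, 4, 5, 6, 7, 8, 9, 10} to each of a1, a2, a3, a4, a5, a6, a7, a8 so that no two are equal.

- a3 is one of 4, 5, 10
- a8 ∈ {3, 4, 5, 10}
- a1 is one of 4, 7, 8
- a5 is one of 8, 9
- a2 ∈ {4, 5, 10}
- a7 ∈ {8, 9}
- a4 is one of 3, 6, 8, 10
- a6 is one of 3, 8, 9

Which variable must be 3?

a6

The 8 variables draw from only 8 values {3, 4, 5, 6, 7, 8, 9, 10}, so each is used; only a4 can be 6, hence a4 = 6.
The 7 still-open variables together cover exactly {3, 4, 5, 7, 8, 9, 10} — 7 values for 7 variables — and 7 appears only in a1's list, so a1 = 7.
a5 and a7 share exactly the 2 values {8, 9}; by pigeonhole those values go to them, so strike 8, 9 from a6.
So 3 goes to a6.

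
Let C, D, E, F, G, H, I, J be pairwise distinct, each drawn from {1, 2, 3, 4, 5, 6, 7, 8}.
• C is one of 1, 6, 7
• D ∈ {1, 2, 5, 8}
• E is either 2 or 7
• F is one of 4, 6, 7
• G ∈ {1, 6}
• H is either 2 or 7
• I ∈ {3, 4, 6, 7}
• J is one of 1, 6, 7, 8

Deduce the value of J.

8

The 8 variables together cover exactly {1, 2, 3, 4, 5, 6, 7, 8} — 8 values for 8 variables — and 3 appears only in I's list, so I = 3.
The 7 still-open variables together cover exactly {1, 2, 4, 5, 6, 7, 8} — 7 values for 7 variables — and 4 appears only in F's list, so F = 4.
Among the 6 still-open variables, 5 fits only D (and all 6 values in {1, 2, 5, 6, 7, 8} must be used), so D = 5.
Among the 5 still-open variables, 8 fits only J (and all 5 values in {1, 2, 6, 7, 8} must be used), so J = 8.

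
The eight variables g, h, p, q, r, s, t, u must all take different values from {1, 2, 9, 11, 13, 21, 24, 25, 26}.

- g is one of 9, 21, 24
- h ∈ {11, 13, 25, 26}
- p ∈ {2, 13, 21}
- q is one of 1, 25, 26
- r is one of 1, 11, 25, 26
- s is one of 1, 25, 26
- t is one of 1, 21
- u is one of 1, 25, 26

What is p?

The 3 variables q, s, u are confined to {1, 25, 26}, which locks those values in; drop them from h, r, t.
That leaves r = 11. Eliminate 11 elsewhere: h.
t has just one choice, so t = 21. Remove 21 from g, p.
h has just one choice, so h = 13. Remove 13 from p.
So p = 2.

2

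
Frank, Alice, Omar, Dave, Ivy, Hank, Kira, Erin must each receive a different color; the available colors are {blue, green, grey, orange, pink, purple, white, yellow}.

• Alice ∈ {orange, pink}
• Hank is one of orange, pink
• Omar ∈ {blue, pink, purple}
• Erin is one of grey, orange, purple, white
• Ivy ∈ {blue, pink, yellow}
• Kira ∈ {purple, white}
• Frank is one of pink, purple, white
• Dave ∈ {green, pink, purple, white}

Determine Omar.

blue

The 8 variables draw from only 8 values {blue, green, grey, orange, pink, purple, white, yellow}, so each is used; only Dave can be green, hence Dave = green.
The 7 still-open variables together cover exactly {blue, grey, orange, pink, purple, white, yellow} — 7 values for 7 variables — and grey appears only in Erin's list, so Erin = grey.
The 6 still-open variables draw from only 6 values {blue, orange, pink, purple, white, yellow}, so each is used; only Ivy can be yellow, hence Ivy = yellow.
The 5 still-open variables together cover exactly {blue, orange, pink, purple, white} — 5 values for 5 variables — and blue appears only in Omar's list, so Omar = blue.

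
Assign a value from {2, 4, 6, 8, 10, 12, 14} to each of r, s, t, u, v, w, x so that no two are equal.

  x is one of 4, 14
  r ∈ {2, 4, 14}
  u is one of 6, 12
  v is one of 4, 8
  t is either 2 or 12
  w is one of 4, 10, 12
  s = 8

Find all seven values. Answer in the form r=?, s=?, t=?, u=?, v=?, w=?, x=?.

r=2, s=8, t=12, u=6, v=4, w=10, x=14

s's domain is down to {8}, so s = 8. So v can't be 8.
v must be 4 (only option left). Eliminate 4 elsewhere: r, w, x.
x's domain is down to {14}, so x = 14. Remove 14 from r.
That leaves r = 2. So t can't be 2.
t must be 12 (only option left). Remove 12 from u, w.
u must be 6 (only option left).
w's domain is down to {10}, so w = 10.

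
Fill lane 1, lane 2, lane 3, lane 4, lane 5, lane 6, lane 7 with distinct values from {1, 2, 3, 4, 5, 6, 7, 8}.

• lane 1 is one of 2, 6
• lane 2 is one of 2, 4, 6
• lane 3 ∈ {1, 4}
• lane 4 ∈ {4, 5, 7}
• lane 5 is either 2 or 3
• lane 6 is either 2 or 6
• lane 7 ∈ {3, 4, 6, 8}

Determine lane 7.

8

lane 1 and lane 6 share exactly the 2 values {2, 6}; by pigeonhole those values go to them, so strike 2, 6 from lane 2, lane 5, lane 7.
lane 2 must be 4 (only option left). Eliminate 4 elsewhere: lane 3, lane 4, lane 7.
lane 3 must be 1 (only option left).
lane 5 must be 3 (only option left). So lane 7 can't be 3.
So lane 7 = 8.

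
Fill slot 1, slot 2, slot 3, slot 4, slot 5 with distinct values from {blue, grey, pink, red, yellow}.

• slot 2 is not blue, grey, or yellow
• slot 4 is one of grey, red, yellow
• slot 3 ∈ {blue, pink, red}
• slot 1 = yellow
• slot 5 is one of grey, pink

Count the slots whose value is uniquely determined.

2

slot 1's domain is down to {yellow}, so slot 1 = yellow. Strike yellow from slot 4.
The 4 still-open variables together cover exactly {blue, grey, pink, red} — 4 values for 4 variables — and blue appears only in slot 3's list, so slot 3 = blue.
Determined: slot 1=yellow, slot 3=blue. The other slots each still have more than one consistent value. That makes 2.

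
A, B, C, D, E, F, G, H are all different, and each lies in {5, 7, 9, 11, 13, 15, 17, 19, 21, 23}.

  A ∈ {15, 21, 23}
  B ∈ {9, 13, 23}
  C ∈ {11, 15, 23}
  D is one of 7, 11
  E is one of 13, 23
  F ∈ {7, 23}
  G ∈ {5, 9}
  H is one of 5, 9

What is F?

Among the 8 variables, 21 fits only A (and all 8 values in {5, 7, 9, 11, 13, 15, 21, 23} must be used), so A = 21.
The 7 still-open variables together cover exactly {5, 7, 9, 11, 13, 15, 23} — 7 values for 7 variables — and 15 appears only in C's list, so C = 15.
The 6 still-open variables together cover exactly {5, 7, 9, 11, 13, 23} — 6 values for 6 variables — and 11 appears only in D's list, so D = 11.
Among the 5 still-open variables, 7 fits only F (and all 5 values in {5, 7, 9, 13, 23} must be used), so F = 7.

7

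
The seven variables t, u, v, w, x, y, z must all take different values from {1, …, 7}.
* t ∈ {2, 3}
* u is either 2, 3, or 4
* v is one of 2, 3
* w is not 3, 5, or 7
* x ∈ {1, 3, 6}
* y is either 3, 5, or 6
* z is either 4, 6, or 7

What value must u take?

The 7 variables together cover exactly {1, 2, 3, 4, 5, 6, 7} — 7 values for 7 variables — and 5 appears only in y's list, so y = 5.
Among the 6 still-open variables, 7 fits only z (and all 6 values in {1, 2, 3, 4, 6, 7} must be used), so z = 7.
t and v share exactly the 2 values {2, 3}; by pigeonhole those values go to them, so strike 2, 3 from u, w, x.
So u = 4.

4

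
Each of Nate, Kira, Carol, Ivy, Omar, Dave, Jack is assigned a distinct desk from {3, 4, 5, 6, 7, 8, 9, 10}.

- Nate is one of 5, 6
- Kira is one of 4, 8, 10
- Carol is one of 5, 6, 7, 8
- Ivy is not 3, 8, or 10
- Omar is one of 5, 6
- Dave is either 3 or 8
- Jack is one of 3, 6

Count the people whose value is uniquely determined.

3

Nate and Omar share exactly the 2 values {5, 6}; by pigeonhole those values go to them, so strike 5, 6 from Carol, Ivy, Jack.
Jack must be 3 (only option left). Strike 3 from Dave.
Dave must be 8 (only option left). So Kira, Carol can't be 8.
Carol must be 7 (only option left). Remove 7 from Ivy.
Determined: Carol=7, Dave=8, Jack=3. The other people each still have more than one consistent value. That makes 3.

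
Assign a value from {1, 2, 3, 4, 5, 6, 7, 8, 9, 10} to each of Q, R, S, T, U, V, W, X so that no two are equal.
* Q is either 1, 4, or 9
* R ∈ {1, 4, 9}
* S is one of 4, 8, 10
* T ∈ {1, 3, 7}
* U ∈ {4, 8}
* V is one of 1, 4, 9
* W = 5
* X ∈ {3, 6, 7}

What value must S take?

10

W must be 5 (only option left).
Q, R, V between them cover only {1, 4, 9} — a naked triple. Remove those values from S, T, U.
U's domain is down to {8}, so U = 8. So S can't be 8.
So S = 10.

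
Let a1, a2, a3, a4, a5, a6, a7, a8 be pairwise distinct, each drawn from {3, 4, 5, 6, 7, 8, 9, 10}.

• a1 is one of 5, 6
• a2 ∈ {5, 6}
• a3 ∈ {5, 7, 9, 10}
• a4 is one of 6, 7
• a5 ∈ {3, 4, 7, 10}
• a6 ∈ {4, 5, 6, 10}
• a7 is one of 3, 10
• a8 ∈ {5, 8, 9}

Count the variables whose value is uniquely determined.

The 8 variables draw from only 8 values {3, 4, 5, 6, 7, 8, 9, 10}, so each is used; only a8 can be 8, hence a8 = 8.
The 7 still-open variables together cover exactly {3, 4, 5, 6, 7, 9, 10} — 7 values for 7 variables — and 9 appears only in a3's list, so a3 = 9.
a1 and a2 share exactly the 2 values {5, 6}; by pigeonhole those values go to them, so strike 5, 6 from a4, a6.
That leaves a4 = 7. Eliminate 7 elsewhere: a5.
Determined: a3=9, a4=7, a8=8. The other variables each still have more than one consistent value. That makes 3.

3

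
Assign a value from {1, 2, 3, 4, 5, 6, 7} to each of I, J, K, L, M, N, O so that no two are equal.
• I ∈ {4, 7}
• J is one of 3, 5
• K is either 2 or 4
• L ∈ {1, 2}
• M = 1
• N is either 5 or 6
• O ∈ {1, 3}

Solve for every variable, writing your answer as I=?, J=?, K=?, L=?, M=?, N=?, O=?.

I=7, J=5, K=4, L=2, M=1, N=6, O=3

M must be 1 (only option left). Eliminate 1 elsewhere: L, O.
O's domain is down to {3}, so O = 3. Remove 3 from J.
J must be 5 (only option left). So N can't be 5.
That leaves L = 2. So K can't be 2.
N's domain is down to {6}, so N = 6.
K has just one choice, so K = 4. Eliminate 4 elsewhere: I.
I has just one choice, so I = 7.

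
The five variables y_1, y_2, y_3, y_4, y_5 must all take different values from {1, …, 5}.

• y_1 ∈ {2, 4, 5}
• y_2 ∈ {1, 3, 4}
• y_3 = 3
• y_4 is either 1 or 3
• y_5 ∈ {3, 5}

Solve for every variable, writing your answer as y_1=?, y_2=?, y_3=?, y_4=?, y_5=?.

y_3 has just one choice, so y_3 = 3. Remove 3 from y_2, y_4, y_5.
y_4 must be 1 (only option left). So y_2 can't be 1.
y_5's domain is down to {5}, so y_5 = 5. Remove 5 from y_1.
y_2 must be 4 (only option left). So y_1 can't be 4.
y_1 has just one choice, so y_1 = 2.

y_1=2, y_2=4, y_3=3, y_4=1, y_5=5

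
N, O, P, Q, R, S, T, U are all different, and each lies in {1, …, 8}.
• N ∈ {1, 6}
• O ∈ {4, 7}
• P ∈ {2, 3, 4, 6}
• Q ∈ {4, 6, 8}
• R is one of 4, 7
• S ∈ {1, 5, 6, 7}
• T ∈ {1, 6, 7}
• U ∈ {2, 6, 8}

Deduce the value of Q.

The 8 variables together cover exactly {1, 2, 3, 4, 5, 6, 7, 8} — 8 values for 8 variables — and 3 appears only in P's list, so P = 3.
The 7 still-open variables together cover exactly {1, 2, 4, 5, 6, 7, 8} — 7 values for 7 variables — and 2 appears only in U's list, so U = 2.
The 6 still-open variables together cover exactly {1, 4, 5, 6, 7, 8} — 6 values for 6 variables — and 5 appears only in S's list, so S = 5.
The 5 still-open variables together cover exactly {1, 4, 6, 7, 8} — 5 values for 5 variables — and 8 appears only in Q's list, so Q = 8.

8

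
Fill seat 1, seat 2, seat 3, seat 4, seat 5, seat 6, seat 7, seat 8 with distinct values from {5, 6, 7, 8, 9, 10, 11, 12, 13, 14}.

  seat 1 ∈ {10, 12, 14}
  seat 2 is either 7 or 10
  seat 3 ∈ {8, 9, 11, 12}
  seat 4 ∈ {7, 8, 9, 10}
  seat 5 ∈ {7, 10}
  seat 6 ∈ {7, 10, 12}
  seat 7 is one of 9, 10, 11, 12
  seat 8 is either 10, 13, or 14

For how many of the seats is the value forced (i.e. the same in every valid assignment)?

3

The 8 variables together cover exactly {7, 8, 9, 10, 11, 12, 13, 14} — 8 values for 8 variables — and 13 appears only in seat 8's list, so seat 8 = 13.
The 7 still-open variables together cover exactly {7, 8, 9, 10, 11, 12, 14} — 7 values for 7 variables — and 14 appears only in seat 1's list, so seat 1 = 14.
seat 2 and seat 5 between them cover only {7, 10} — a naked pair. Remove those values from seat 4, seat 6, seat 7.
seat 6's domain is down to {12}, so seat 6 = 12. So seat 3, seat 7 can't be 12.
Determined: seat 1=14, seat 6=12, seat 8=13. The other seats each still have more than one consistent value. That makes 3.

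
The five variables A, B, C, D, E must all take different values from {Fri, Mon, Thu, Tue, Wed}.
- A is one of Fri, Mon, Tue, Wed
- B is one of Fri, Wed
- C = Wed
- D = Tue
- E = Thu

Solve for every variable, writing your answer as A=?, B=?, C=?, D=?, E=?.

A=Mon, B=Fri, C=Wed, D=Tue, E=Thu

C's domain is down to {Wed}, so C = Wed. So A, B can't be Wed.
D has just one choice, so D = Tue. Remove Tue from A.
E must be Thu (only option left).
B has just one choice, so B = Fri. Remove Fri from A.
A has just one choice, so A = Mon.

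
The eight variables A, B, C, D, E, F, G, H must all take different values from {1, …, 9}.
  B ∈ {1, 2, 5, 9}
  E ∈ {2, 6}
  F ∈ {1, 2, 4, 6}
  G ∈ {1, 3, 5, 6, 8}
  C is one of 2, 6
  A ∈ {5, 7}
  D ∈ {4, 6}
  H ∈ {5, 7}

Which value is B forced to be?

A and H share exactly the 2 values {5, 7}; by pigeonhole those values go to them, so strike 5, 7 from B, G.
The 2 variables C and E are confined to {2, 6}, which locks those values in; drop them from B, D, F, G.
D must be 4 (only option left). So F can't be 4.
F has just one choice, so F = 1. Remove 1 from B, G.
So B = 9.

9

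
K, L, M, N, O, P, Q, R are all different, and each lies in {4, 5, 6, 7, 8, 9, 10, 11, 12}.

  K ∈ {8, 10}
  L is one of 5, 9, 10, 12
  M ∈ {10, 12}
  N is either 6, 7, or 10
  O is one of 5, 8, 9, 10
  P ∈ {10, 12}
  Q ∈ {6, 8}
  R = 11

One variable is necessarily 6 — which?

R has just one choice, so R = 11.
The 7 still-open variables draw from only 7 values {5, 6, 7, 8, 9, 10, 12}, so each is used; only N can be 7, hence N = 7.
The 6 still-open variables together cover exactly {5, 6, 8, 9, 10, 12} — 6 values for 6 variables — and 6 appears only in Q's list, so Q = 6.

Q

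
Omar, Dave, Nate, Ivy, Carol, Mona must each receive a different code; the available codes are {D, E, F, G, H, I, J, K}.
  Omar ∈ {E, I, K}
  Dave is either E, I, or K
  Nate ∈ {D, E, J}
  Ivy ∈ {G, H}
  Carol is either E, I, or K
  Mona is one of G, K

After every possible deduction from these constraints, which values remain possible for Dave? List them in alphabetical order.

E, I, K

Omar, Dave, Carol share exactly the 3 values {E, I, K}; by pigeonhole those values go to them, so strike E, I, K from Nate, Mona.
Mona has just one choice, so Mona = G. So Ivy can't be G.
Ivy's domain is down to {H}, so Ivy = H.
No further eliminations apply; Dave can still be any of E, I, K.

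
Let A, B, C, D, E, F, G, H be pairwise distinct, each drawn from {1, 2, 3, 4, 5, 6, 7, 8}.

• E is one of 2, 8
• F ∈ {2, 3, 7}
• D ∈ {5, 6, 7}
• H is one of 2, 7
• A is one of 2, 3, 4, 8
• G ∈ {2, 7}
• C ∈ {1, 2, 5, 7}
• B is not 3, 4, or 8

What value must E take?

Among the 8 variables, 4 fits only A (and all 8 values in {1, 2, 3, 4, 5, 6, 7, 8} must be used), so A = 4.
The 7 still-open variables draw from only 7 values {1, 2, 3, 5, 6, 7, 8}, so each is used; only F can be 3, hence F = 3.
Among the 6 still-open variables, 8 fits only E (and all 6 values in {1, 2, 5, 6, 7, 8} must be used), so E = 8.

8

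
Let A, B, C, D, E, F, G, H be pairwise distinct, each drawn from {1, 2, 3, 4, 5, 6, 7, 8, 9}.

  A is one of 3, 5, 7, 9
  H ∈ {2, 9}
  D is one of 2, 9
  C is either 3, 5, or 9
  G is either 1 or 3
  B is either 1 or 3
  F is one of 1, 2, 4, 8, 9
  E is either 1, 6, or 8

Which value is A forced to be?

7

B and G share exactly the 2 values {1, 3}; by pigeonhole those values go to them, so strike 1, 3 from A, C, E, F.
The 2 variables D and H are confined to {2, 9}, which locks those values in; drop them from A, C, F.
C has just one choice, so C = 5. Remove 5 from A.
So A = 7.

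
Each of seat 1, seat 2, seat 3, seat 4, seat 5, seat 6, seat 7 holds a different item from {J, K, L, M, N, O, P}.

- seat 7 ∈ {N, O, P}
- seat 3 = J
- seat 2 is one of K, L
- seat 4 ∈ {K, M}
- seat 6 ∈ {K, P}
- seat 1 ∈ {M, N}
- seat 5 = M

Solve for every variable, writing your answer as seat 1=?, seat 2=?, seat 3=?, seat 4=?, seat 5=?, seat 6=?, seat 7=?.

seat 3 must be J (only option left).
seat 5 has just one choice, so seat 5 = M. Strike M from seat 1, seat 4.
seat 1 must be N (only option left). Strike N from seat 7.
seat 4 must be K (only option left). So seat 2, seat 6 can't be K.
seat 6 must be P (only option left). Strike P from seat 7.
That leaves seat 7 = O.
seat 2 has just one choice, so seat 2 = L.

seat 1=N, seat 2=L, seat 3=J, seat 4=K, seat 5=M, seat 6=P, seat 7=O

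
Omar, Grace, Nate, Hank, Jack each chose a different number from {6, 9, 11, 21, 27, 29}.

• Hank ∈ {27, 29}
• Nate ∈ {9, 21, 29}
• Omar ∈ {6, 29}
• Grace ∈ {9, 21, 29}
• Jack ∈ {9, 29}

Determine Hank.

The 5 variables draw from only 5 values {6, 9, 21, 27, 29}, so each is used; only Omar can be 6, hence Omar = 6.
Among the 4 still-open variables, 27 fits only Hank (and all 4 values in {9, 21, 27, 29} must be used), so Hank = 27.

27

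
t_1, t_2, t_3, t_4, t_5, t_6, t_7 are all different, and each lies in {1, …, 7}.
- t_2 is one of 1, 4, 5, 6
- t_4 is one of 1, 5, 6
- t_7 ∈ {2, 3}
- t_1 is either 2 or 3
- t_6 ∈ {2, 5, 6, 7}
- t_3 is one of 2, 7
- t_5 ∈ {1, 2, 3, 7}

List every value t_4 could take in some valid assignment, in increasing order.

Among the 7 variables, 4 fits only t_2 (and all 7 values in {1, 2, 3, 4, 5, 6, 7} must be used), so t_2 = 4.
t_1 and t_7 share exactly the 2 values {2, 3}; by pigeonhole those values go to them, so strike 2, 3 from t_3, t_5, t_6.
t_3's domain is down to {7}, so t_3 = 7. Eliminate 7 elsewhere: t_5, t_6.
t_5 must be 1 (only option left). Strike 1 from t_4.
No further eliminations apply; t_4 can still be any of 5, 6.

5, 6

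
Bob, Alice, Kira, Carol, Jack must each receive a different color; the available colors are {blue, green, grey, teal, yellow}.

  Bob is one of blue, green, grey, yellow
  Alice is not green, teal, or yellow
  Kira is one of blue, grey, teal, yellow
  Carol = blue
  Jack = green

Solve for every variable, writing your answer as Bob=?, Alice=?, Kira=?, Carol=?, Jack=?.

Bob=yellow, Alice=grey, Kira=teal, Carol=blue, Jack=green

Carol must be blue (only option left). Eliminate blue elsewhere: Bob, Alice, Kira.
Jack has just one choice, so Jack = green. Remove green from Bob.
Alice's domain is down to {grey}, so Alice = grey. Eliminate grey elsewhere: Bob, Kira.
Bob's domain is down to {yellow}, so Bob = yellow. Strike yellow from Kira.
Kira has just one choice, so Kira = teal.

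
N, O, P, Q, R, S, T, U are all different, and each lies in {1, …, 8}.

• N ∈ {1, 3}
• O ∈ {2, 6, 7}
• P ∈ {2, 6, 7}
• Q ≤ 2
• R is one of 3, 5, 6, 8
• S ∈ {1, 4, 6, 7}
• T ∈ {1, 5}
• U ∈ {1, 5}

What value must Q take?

The 8 variables draw from only 8 values {1, 2, 3, 4, 5, 6, 7, 8}, so each is used; only S can be 4, hence S = 4.
The 7 still-open variables draw from only 7 values {1, 2, 3, 5, 6, 7, 8}, so each is used; only R can be 8, hence R = 8.
The 6 still-open variables draw from only 6 values {1, 2, 3, 5, 6, 7}, so each is used; only N can be 3, hence N = 3.
T and U between them cover only {1, 5} — a naked pair. Remove those values from Q.
So Q = 2.

2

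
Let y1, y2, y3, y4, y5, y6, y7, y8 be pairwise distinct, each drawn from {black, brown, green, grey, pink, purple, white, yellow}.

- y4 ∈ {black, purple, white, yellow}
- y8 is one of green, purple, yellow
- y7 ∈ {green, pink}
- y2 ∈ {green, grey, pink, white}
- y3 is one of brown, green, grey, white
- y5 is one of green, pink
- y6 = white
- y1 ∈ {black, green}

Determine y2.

grey

y6 must be white (only option left). So y2, y3, y4 can't be white.
Among the 7 still-open variables, brown fits only y3 (and all 7 values in {black, brown, green, grey, pink, purple, yellow} must be used), so y3 = brown.
The 6 still-open variables draw from only 6 values {black, green, grey, pink, purple, yellow}, so each is used; only y2 can be grey, hence y2 = grey.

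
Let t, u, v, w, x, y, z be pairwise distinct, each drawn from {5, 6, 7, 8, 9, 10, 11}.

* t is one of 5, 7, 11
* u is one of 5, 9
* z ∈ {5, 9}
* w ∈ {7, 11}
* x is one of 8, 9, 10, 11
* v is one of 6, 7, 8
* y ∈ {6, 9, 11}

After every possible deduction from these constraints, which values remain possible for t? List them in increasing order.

The 7 variables together cover exactly {5, 6, 7, 8, 9, 10, 11} — 7 values for 7 variables — and 10 appears only in x's list, so x = 10.
The 6 still-open variables draw from only 6 values {5, 6, 7, 8, 9, 11}, so each is used; only v can be 8, hence v = 8.
The 5 still-open variables draw from only 5 values {5, 6, 7, 9, 11}, so each is used; only y can be 6, hence y = 6.
The 2 variables u and z are confined to {5, 9}, which locks those values in; drop them from t.
No further eliminations apply; t can still be any of 7, 11.

7, 11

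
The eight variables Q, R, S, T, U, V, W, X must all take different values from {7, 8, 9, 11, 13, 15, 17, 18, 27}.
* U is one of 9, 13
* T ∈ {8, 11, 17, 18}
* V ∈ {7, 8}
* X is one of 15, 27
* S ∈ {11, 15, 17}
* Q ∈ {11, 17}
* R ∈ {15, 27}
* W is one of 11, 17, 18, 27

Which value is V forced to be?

The 2 variables R and X are confined to {15, 27}, which locks those values in; drop them from S, W.
Q and S between them cover only {11, 17} — a naked pair. Remove those values from T, W.
That leaves W = 18. So T can't be 18.
T's domain is down to {8}, so T = 8. Remove 8 from V.
So V = 7.

7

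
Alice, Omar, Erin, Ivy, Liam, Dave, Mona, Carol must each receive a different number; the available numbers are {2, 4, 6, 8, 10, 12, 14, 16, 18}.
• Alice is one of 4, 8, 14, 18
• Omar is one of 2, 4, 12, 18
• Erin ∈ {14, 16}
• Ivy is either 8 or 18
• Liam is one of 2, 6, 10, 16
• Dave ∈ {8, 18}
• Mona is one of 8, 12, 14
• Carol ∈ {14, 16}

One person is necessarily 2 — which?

Omar

Erin and Carol between them cover only {14, 16} — a naked pair. Remove those values from Alice, Liam, Mona.
Ivy and Dave share exactly the 2 values {8, 18}; by pigeonhole those values go to them, so strike 8, 18 from Alice, Omar, Mona.
Alice has just one choice, so Alice = 4. Strike 4 from Omar.
That leaves Mona = 12. So Omar can't be 12.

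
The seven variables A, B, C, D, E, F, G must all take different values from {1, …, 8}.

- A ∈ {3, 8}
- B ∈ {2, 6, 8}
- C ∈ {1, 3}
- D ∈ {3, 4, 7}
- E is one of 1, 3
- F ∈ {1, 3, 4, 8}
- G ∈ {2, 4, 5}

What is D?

7

C and E between them cover only {1, 3} — a naked pair. Remove those values from A, D, F.
That leaves A = 8. Eliminate 8 elsewhere: B, F.
That leaves F = 4. Strike 4 from D, G.
So D = 7.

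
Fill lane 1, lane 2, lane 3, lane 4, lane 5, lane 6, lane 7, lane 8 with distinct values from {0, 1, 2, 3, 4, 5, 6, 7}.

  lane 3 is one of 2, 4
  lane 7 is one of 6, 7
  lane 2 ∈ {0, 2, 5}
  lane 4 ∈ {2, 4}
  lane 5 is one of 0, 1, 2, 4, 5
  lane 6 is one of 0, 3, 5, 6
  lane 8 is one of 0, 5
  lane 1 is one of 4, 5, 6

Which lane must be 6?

Among the 8 variables, 1 fits only lane 5 (and all 8 values in {0, 1, 2, 3, 4, 5, 6, 7} must be used), so lane 5 = 1.
Among the 7 still-open variables, 3 fits only lane 6 (and all 7 values in {0, 2, 3, 4, 5, 6, 7} must be used), so lane 6 = 3.
The 6 still-open variables together cover exactly {0, 2, 4, 5, 6, 7} — 6 values for 6 variables — and 7 appears only in lane 7's list, so lane 7 = 7.
Among the 5 still-open variables, 6 fits only lane 1 (and all 5 values in {0, 2, 4, 5, 6} must be used), so lane 1 = 6.

lane 1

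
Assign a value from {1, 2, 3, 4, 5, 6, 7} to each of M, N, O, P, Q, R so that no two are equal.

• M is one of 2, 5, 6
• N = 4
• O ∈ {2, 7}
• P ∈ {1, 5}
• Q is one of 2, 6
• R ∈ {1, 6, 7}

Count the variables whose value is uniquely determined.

1

N has just one choice, so N = 4.
Determined: N=4. The other variables each still have more than one consistent value. That makes 1.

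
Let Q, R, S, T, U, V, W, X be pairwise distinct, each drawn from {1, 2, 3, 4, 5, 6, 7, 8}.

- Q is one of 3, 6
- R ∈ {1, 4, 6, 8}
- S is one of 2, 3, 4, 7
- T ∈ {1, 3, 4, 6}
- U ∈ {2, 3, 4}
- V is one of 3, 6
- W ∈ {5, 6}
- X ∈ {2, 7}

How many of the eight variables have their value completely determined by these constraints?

3

The 8 variables together cover exactly {1, 2, 3, 4, 5, 6, 7, 8} — 8 values for 8 variables — and 5 appears only in W's list, so W = 5.
The 7 still-open variables together cover exactly {1, 2, 3, 4, 6, 7, 8} — 7 values for 7 variables — and 8 appears only in R's list, so R = 8.
The 6 still-open variables draw from only 6 values {1, 2, 3, 4, 6, 7}, so each is used; only T can be 1, hence T = 1.
The 2 variables Q and V are confined to {3, 6}, which locks those values in; drop them from S, U.
Determined: R=8, T=1, W=5. The other variables each still have more than one consistent value. That makes 3.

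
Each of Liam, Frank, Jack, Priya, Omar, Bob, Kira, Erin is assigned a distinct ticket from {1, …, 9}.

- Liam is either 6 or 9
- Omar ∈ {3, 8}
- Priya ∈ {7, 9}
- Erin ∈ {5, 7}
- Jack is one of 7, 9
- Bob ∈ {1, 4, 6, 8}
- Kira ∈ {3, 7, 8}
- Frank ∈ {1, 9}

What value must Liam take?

6

The 8 variables together cover exactly {1, 3, 4, 5, 6, 7, 8, 9} — 8 values for 8 variables — and 4 appears only in Bob's list, so Bob = 4.
The 7 still-open variables draw from only 7 values {1, 3, 5, 6, 7, 8, 9}, so each is used; only Frank can be 1, hence Frank = 1.
Among the 6 still-open variables, 5 fits only Erin (and all 6 values in {3, 5, 6, 7, 8, 9} must be used), so Erin = 5.
The 5 still-open variables draw from only 5 values {3, 6, 7, 8, 9}, so each is used; only Liam can be 6, hence Liam = 6.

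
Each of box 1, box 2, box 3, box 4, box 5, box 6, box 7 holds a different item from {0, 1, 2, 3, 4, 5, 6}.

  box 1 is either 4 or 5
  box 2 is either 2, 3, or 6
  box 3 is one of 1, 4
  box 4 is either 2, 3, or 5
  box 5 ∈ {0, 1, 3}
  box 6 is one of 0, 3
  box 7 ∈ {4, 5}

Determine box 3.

1

The 7 variables draw from only 7 values {0, 1, 2, 3, 4, 5, 6}, so each is used; only box 2 can be 6, hence box 2 = 6.
Among the 6 still-open variables, 2 fits only box 4 (and all 6 values in {0, 1, 2, 3, 4, 5} must be used), so box 4 = 2.
box 1 and box 7 share exactly the 2 values {4, 5}; by pigeonhole those values go to them, so strike 4, 5 from box 3.
So box 3 = 1.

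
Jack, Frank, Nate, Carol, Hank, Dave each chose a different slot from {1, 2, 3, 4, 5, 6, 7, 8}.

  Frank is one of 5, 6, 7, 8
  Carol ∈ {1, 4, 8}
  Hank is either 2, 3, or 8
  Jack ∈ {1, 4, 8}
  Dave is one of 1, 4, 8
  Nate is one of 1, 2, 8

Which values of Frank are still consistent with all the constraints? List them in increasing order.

5, 6, 7

Jack, Carol, Dave share exactly the 3 values {1, 4, 8}; by pigeonhole those values go to them, so strike 1, 4, 8 from Frank, Nate, Hank.
Nate has just one choice, so Nate = 2. Remove 2 from Hank.
Hank must be 3 (only option left).
No further eliminations apply; Frank can still be any of 5, 6, 7.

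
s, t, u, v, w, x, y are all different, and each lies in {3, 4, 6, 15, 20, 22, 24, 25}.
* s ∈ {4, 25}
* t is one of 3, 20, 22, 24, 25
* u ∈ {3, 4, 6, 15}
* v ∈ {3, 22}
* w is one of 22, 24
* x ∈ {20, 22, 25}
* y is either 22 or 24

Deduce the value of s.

The 2 variables w and y are confined to {22, 24}, which locks those values in; drop them from t, v, x.
v must be 3 (only option left). Eliminate 3 elsewhere: t, u.
The 2 variables t and x are confined to {20, 25}, which locks those values in; drop them from s.
So s = 4.

4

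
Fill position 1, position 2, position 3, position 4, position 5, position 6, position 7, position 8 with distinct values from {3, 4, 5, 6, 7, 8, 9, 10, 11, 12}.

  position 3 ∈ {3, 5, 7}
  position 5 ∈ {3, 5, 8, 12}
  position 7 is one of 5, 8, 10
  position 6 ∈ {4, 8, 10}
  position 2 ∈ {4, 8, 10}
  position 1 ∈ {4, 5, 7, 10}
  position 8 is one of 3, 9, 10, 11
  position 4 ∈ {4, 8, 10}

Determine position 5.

position 2, position 4, position 6 share exactly the 3 values {4, 8, 10}; by pigeonhole those values go to them, so strike 4, 8, 10 from position 1, position 5, position 7, position 8.
position 7 has just one choice, so position 7 = 5. Eliminate 5 elsewhere: position 1, position 3, position 5.
position 1 must be 7 (only option left). So position 3 can't be 7.
position 3's domain is down to {3}, so position 3 = 3. So position 5, position 8 can't be 3.
So position 5 = 12.

12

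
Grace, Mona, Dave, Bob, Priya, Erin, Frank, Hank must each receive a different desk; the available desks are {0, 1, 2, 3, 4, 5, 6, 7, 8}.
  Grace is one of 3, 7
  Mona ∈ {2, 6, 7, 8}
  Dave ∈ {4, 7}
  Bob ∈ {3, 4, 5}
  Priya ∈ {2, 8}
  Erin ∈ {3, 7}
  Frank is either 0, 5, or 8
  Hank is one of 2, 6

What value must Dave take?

The 8 variables draw from only 8 values {0, 2, 3, 4, 5, 6, 7, 8}, so each is used; only Frank can be 0, hence Frank = 0.
Among the 7 still-open variables, 5 fits only Bob (and all 7 values in {2, 3, 4, 5, 6, 7, 8} must be used), so Bob = 5.
The 6 still-open variables draw from only 6 values {2, 3, 4, 6, 7, 8}, so each is used; only Dave can be 4, hence Dave = 4.

4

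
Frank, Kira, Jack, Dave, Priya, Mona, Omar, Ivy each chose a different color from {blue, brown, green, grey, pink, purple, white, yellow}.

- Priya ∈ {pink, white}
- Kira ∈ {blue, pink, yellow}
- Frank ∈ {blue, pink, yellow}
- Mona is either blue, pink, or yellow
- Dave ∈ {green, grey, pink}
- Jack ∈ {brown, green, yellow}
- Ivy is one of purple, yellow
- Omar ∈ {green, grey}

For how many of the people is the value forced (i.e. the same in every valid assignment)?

The 8 variables together cover exactly {blue, brown, green, grey, pink, purple, white, yellow} — 8 values for 8 variables — and brown appears only in Jack's list, so Jack = brown.
Among the 7 still-open variables, purple fits only Ivy (and all 7 values in {blue, green, grey, pink, purple, white, yellow} must be used), so Ivy = purple.
Among the 6 still-open variables, white fits only Priya (and all 6 values in {blue, green, grey, pink, white, yellow} must be used), so Priya = white.
The 3 variables Frank, Kira, Mona are confined to {blue, pink, yellow}, which locks those values in; drop them from Dave.
Determined: Jack=brown, Priya=white, Ivy=purple. The other people each still have more than one consistent value. That makes 3.

3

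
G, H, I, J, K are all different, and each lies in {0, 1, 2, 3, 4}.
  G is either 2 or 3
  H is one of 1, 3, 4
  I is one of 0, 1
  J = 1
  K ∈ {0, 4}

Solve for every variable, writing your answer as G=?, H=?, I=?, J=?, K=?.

J's domain is down to {1}, so J = 1. Remove 1 from H, I.
I has just one choice, so I = 0. Remove 0 from K.
K must be 4 (only option left). So H can't be 4.
H has just one choice, so H = 3. So G can't be 3.
G has just one choice, so G = 2.

G=2, H=3, I=0, J=1, K=4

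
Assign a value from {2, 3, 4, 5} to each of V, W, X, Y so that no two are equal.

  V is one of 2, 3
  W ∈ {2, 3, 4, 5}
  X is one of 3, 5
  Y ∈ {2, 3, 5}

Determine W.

4

Among the 4 variables, 4 fits only W (and all 4 values in {2, 3, 4, 5} must be used), so W = 4.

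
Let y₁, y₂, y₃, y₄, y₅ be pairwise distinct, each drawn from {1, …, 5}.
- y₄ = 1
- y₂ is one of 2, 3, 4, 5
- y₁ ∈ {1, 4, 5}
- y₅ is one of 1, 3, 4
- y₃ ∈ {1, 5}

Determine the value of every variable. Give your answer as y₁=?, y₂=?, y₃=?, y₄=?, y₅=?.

y₄ must be 1 (only option left). Remove 1 from y₁, y₃, y₅.
That leaves y₃ = 5. So y₁, y₂ can't be 5.
y₁'s domain is down to {4}, so y₁ = 4. Remove 4 from y₂, y₅.
That leaves y₅ = 3. Remove 3 from y₂.
That leaves y₂ = 2.

y₁=4, y₂=2, y₃=5, y₄=1, y₅=3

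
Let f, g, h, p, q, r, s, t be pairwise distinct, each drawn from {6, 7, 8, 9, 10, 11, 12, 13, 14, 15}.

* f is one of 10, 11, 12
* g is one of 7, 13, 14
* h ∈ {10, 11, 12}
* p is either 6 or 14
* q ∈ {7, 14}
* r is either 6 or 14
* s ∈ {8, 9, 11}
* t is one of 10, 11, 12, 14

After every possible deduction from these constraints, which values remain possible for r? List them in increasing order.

6, 14

The 2 variables p and r are confined to {6, 14}, which locks those values in; drop them from g, q, t.
q has just one choice, so q = 7. Strike 7 from g.
g must be 13 (only option left).
f, h, t share exactly the 3 values {10, 11, 12}; by pigeonhole those values go to them, so strike 10, 11, 12 from s.
No further eliminations apply; r can still be any of 6, 14.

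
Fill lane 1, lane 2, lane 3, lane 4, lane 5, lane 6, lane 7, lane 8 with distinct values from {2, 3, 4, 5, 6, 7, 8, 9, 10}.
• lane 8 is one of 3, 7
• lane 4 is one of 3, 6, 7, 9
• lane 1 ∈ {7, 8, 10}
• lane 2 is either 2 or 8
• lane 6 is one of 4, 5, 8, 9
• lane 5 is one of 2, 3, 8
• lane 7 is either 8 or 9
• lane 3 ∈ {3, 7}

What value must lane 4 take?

6

lane 3 and lane 8 share exactly the 2 values {3, 7}; by pigeonhole those values go to them, so strike 3, 7 from lane 1, lane 4, lane 5.
The 2 variables lane 2 and lane 5 are confined to {2, 8}, which locks those values in; drop them from lane 1, lane 6, lane 7.
lane 1's domain is down to {10}, so lane 1 = 10.
lane 7 has just one choice, so lane 7 = 9. So lane 4, lane 6 can't be 9.
So lane 4 = 6.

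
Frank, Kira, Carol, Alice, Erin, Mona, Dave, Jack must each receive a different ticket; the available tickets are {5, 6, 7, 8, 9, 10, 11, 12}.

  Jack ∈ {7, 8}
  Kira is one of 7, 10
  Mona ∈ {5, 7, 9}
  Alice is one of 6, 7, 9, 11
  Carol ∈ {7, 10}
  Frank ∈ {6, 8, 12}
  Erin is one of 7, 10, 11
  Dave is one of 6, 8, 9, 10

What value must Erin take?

Among the 8 variables, 5 fits only Mona (and all 8 values in {5, 6, 7, 8, 9, 10, 11, 12} must be used), so Mona = 5.
The 7 still-open variables together cover exactly {6, 7, 8, 9, 10, 11, 12} — 7 values for 7 variables — and 12 appears only in Frank's list, so Frank = 12.
Kira and Carol between them cover only {7, 10} — a naked pair. Remove those values from Alice, Erin, Dave, Jack.
So Erin = 11.

11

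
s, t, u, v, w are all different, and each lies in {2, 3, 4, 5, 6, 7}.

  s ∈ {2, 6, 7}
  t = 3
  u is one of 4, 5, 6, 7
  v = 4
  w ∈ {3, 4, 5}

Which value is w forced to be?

5

t must be 3 (only option left). Remove 3 from w.
That leaves v = 4. Eliminate 4 elsewhere: u, w.
So w = 5.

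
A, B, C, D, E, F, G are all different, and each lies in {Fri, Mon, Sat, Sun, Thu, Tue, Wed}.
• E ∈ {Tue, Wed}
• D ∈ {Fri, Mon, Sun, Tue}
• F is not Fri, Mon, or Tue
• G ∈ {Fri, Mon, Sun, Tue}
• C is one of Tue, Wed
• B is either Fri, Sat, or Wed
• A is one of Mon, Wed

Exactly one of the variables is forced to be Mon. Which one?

The 7 variables together cover exactly {Fri, Mon, Sat, Sun, Thu, Tue, Wed} — 7 values for 7 variables — and Thu appears only in F's list, so F = Thu.
Among the 6 still-open variables, Sat fits only B (and all 6 values in {Fri, Mon, Sat, Sun, Tue, Wed} must be used), so B = Sat.
The 2 variables C and E are confined to {Tue, Wed}, which locks those values in; drop them from A, D, G.
So Mon goes to A.

A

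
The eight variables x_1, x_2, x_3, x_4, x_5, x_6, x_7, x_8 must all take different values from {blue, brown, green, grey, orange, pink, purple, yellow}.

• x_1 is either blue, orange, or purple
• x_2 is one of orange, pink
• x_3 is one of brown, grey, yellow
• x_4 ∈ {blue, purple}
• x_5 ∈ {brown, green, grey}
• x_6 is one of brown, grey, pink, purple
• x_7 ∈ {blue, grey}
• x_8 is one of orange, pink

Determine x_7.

grey

Among the 8 variables, green fits only x_5 (and all 8 values in {blue, brown, green, grey, orange, pink, purple, yellow} must be used), so x_5 = green.
The 7 still-open variables draw from only 7 values {blue, brown, grey, orange, pink, purple, yellow}, so each is used; only x_3 can be yellow, hence x_3 = yellow.
The 6 still-open variables draw from only 6 values {blue, brown, grey, orange, pink, purple}, so each is used; only x_6 can be brown, hence x_6 = brown.
Among the 5 still-open variables, grey fits only x_7 (and all 5 values in {blue, grey, orange, pink, purple} must be used), so x_7 = grey.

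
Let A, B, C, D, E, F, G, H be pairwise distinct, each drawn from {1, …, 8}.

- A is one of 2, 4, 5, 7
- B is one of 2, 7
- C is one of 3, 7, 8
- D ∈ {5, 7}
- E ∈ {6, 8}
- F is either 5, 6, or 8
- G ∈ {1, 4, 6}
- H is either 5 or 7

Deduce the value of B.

The 8 variables together cover exactly {1, 2, 3, 4, 5, 6, 7, 8} — 8 values for 8 variables — and 1 appears only in G's list, so G = 1.
Among the 7 still-open variables, 3 fits only C (and all 7 values in {2, 3, 4, 5, 6, 7, 8} must be used), so C = 3.
The 6 still-open variables together cover exactly {2, 4, 5, 6, 7, 8} — 6 values for 6 variables — and 4 appears only in A's list, so A = 4.
The 5 still-open variables draw from only 5 values {2, 5, 6, 7, 8}, so each is used; only B can be 2, hence B = 2.

2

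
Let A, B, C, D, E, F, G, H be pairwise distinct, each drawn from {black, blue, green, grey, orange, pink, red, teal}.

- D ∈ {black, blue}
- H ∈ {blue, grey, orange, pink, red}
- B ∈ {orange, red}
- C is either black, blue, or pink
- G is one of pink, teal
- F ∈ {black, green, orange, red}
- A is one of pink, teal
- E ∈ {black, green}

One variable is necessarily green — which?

Among the 8 variables, grey fits only H (and all 8 values in {black, blue, green, grey, orange, pink, red, teal} must be used), so H = grey.
The 2 variables A and G are confined to {pink, teal}, which locks those values in; drop them from C.
C and D between them cover only {black, blue} — a naked pair. Remove those values from E, F.
So green goes to E.

E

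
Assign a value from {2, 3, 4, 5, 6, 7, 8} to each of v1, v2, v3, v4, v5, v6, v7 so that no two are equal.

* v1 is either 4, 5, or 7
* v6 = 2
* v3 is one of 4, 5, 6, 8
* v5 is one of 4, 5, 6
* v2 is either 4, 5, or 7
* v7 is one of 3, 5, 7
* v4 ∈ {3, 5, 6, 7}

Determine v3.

8

v6's domain is down to {2}, so v6 = 2.
The 6 still-open variables draw from only 6 values {3, 4, 5, 6, 7, 8}, so each is used; only v3 can be 8, hence v3 = 8.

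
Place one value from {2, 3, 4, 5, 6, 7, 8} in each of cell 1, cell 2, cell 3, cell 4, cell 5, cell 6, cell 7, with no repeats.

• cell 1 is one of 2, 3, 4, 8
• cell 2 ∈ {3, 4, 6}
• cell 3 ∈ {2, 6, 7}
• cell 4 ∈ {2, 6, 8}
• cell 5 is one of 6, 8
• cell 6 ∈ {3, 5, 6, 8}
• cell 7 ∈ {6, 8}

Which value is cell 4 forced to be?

The 7 variables draw from only 7 values {2, 3, 4, 5, 6, 7, 8}, so each is used; only cell 6 can be 5, hence cell 6 = 5.
The 6 still-open variables together cover exactly {2, 3, 4, 6, 7, 8} — 6 values for 6 variables — and 7 appears only in cell 3's list, so cell 3 = 7.
cell 5 and cell 7 between them cover only {6, 8} — a naked pair. Remove those values from cell 1, cell 2, cell 4.
So cell 4 = 2.

2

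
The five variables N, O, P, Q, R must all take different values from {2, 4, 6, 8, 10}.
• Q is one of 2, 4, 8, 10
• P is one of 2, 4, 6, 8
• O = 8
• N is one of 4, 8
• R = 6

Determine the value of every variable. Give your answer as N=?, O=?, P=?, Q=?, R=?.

N=4, O=8, P=2, Q=10, R=6

O has just one choice, so O = 8. So N, P, Q can't be 8.
R's domain is down to {6}, so R = 6. So P can't be 6.
N's domain is down to {4}, so N = 4. So P, Q can't be 4.
P's domain is down to {2}, so P = 2. So Q can't be 2.
Q must be 10 (only option left).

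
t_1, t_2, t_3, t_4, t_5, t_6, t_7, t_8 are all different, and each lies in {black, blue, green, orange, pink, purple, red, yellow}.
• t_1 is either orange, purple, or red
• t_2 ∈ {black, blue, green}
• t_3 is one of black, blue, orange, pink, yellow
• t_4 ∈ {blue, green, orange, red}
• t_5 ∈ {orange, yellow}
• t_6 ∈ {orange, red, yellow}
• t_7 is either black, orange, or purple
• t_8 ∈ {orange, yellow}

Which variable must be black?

Among the 8 variables, pink fits only t_3 (and all 8 values in {black, blue, green, orange, pink, purple, red, yellow} must be used), so t_3 = pink.
t_5 and t_8 share exactly the 2 values {orange, yellow}; by pigeonhole those values go to them, so strike orange, yellow from t_1, t_4, t_6, t_7.
t_6's domain is down to {red}, so t_6 = red. So t_1, t_4 can't be red.
That leaves t_1 = purple. Remove purple from t_7.
So black goes to t_7.

t_7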